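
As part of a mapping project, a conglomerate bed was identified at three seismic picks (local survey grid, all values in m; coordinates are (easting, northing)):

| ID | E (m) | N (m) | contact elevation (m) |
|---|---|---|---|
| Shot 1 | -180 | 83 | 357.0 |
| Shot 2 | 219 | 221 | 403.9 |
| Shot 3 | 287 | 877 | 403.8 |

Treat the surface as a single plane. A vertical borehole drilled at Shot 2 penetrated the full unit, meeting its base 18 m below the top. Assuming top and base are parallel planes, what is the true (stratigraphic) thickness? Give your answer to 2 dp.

17.87 m

Let the plane be z = a·E + b·N + c.
Shot 2−Shot 1: 399a + 138b = 46.9;  Shot 3−Shot 1: 467a + 794b = 46.8.
Solving gives a = 0.12197, b = −0.01280.
|∇z| = √(a²+b²) = 0.12264, so dip δ = arctan(0.12264) = 6.99°.
True thickness = vertical thickness × cos δ = 18 × cos 6.99° = 17.87 m.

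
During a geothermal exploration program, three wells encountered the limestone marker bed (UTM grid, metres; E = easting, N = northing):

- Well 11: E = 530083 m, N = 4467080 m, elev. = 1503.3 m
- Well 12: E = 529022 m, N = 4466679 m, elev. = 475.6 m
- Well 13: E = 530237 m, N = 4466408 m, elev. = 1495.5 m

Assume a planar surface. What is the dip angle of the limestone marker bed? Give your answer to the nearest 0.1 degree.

Let the plane be z = a·E + b·N + c.
Well 12−Well 11: −1061a − 401b = −1027.7;  Well 13−Well 11: 154a − 672b = −7.8.
Solving gives a = 0.88737, b = 0.21496.
Gradient magnitude |∇z| = √(a² + b²) = √(0.78743 + 0.04621) = 0.91304.
True dip = arctan(0.91304) = 42.4°, dipping toward WSW (azimuth ≈ 256°).

42.4°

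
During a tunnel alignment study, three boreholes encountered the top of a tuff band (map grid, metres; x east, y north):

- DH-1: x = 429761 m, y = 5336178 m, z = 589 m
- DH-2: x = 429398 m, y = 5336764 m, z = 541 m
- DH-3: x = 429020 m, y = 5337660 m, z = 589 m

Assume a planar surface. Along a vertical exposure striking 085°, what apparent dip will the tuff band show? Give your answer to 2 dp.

Let the plane be z = a·x + b·y + c.
DH-2−DH-1: −363a + 586b = −48;  DH-3−DH-1: −741a + 1482b = 0.
Solving gives a = 0.68571, b = 0.34286.
Unit vector along 085° is (sin 85°, cos 85°) = (0.9962, 0.0872).
Slope in that direction = a·(0.9962) + b·(0.0872) = 0.71299.
Apparent dip = arctan|0.71299| = 35.49° (true dip is 37.5°, so apparent ≤ true as expected).

35.49°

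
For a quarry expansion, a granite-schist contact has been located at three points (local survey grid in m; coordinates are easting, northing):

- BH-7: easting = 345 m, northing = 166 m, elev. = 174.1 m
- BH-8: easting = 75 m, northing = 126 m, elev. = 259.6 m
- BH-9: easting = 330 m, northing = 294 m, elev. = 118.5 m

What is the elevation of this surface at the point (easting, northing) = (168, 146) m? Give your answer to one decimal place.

Two edge vectors: BH-7→BH-8 = (-270, -40, 85.5), BH-7→BH-9 = (-15, 128, -55.6).
Normal n = (BH-7→BH-8) × (BH-7→BH-9) = (-8720, -16294.5, -35160).
So ∂z/∂easting = −n_x/n_z = −0.24801 and ∂z/∂northing = −n_y/n_z = −0.46344.
Intercept c from BH-7: 174.1 + 85.56 + 76.93 = 336.59.
At (168, 146): z = −41.7 − 67.7 + 336.59 = 227.3 m.

227.3 m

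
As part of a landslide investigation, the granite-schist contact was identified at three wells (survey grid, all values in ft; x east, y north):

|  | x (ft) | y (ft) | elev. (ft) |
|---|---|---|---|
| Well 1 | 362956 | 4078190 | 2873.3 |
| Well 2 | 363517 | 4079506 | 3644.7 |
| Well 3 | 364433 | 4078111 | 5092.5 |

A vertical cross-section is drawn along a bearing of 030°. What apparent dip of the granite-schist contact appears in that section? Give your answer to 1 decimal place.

Let the plane be z = a·x + b·y + c.
Well 2−Well 1: 561a + 1316b = 771.4;  Well 3−Well 1: 1477a − 79b = 2219.2.
Solving gives a = 1.49966, b = −0.05312.
Unit vector along 030° is (sin 30°, cos 30°) = (0.5000, 0.8660).
Slope in that direction = a·(0.5000) + b·(0.8660) = 0.70383.
Apparent dip = arctan|0.70383| = 35.1° (true dip is 56.3°, so apparent ≤ true as expected).

35.1°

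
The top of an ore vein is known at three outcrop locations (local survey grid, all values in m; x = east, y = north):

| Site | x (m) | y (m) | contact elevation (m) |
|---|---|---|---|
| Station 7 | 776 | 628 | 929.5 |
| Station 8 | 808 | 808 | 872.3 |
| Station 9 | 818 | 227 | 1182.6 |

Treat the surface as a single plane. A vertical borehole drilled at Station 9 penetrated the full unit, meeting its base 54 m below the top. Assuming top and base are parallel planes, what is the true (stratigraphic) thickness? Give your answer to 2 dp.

34.18 m

Two edge vectors: Station 7→Station 8 = (32, 180, -57.2), Station 7→Station 9 = (42, -401, 253.1).
Normal n = (Station 7→Station 8) × (Station 7→Station 9) = (22620.8, -10501.6, -20392).
So ∂z/∂x = −n_x/n_z = 1.10930 and ∂z/∂y = −n_y/n_z = −0.51499.
|∇z| = √(a²+b²) = 1.22301, so dip δ = arctan(1.22301) = 50.73°.
True thickness = vertical thickness × cos δ = 54 × cos 50.73° = 34.18 m.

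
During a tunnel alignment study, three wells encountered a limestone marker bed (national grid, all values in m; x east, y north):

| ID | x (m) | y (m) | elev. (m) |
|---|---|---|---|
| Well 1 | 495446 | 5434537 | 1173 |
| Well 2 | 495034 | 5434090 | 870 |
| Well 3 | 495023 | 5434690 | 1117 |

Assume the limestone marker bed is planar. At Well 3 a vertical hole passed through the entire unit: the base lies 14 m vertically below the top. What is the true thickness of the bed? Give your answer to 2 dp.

Two edge vectors: Well 1→Well 2 = (-412, -447, -303), Well 1→Well 3 = (-423, 153, -56).
Normal n = (Well 1→Well 2) × (Well 1→Well 3) = (71391, 105097, -252117).
So ∂z/∂x = −n_x/n_z = 0.28317 and ∂z/∂y = −n_y/n_z = 0.41686.
|∇z| = √(a²+b²) = 0.50394, so dip δ = arctan(0.50394) = 26.75°.
True thickness = vertical thickness × cos δ = 14 × cos 26.75° = 12.50 m.

12.50 m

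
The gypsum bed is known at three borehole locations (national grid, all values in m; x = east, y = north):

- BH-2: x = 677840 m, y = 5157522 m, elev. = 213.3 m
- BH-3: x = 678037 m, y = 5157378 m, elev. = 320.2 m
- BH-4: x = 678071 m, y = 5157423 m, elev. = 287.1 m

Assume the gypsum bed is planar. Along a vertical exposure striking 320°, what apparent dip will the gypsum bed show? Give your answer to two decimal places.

Two edge vectors: BH-2→BH-3 = (197, -144, 106.9), BH-2→BH-4 = (231, -99, 73.8).
Normal n = (BH-2→BH-3) × (BH-2→BH-4) = (-44.1, 10155.3, 13761).
So ∂z/∂x = −n_x/n_z = 0.00320 and ∂z/∂y = −n_y/n_z = −0.73798.
Unit vector along 320° is (sin 320°, cos 320°) = (-0.6428, 0.7660).
Slope in that direction = a·(-0.6428) + b·(0.7660) = −0.56738.
Apparent dip = arctan|0.56738| = 29.57° (true dip is 36.4°, so apparent ≤ true as expected).

29.57°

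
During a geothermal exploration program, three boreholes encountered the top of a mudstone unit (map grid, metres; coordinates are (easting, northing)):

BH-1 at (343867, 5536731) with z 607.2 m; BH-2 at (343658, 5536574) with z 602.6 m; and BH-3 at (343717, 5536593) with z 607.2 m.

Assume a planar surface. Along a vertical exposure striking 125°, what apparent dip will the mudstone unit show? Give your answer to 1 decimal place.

Let the plane be z = a·E + b·N + c.
BH-2−BH-1: −209a − 157b = −4.6;  BH-3−BH-1: −150a − 138b = 0.
Solving gives a = 0.11995, b = −0.13039.
Unit vector along 125° is (sin 125°, cos 125°) = (0.8192, -0.5736).
Slope in that direction = a·(0.8192) + b·(-0.5736) = 0.17305.
Apparent dip = arctan|0.17305| = 9.8° (true dip is 10.0°, so apparent ≤ true as expected).

9.8°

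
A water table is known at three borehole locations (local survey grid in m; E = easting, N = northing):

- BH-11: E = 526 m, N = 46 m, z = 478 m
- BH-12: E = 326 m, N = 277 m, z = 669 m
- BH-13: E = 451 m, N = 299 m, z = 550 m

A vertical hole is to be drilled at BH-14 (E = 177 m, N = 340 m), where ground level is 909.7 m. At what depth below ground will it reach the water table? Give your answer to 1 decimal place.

Let the plane be z = a·E + b·N + c.
BH-12−BH-11: −200a + 231b = 191;  BH-13−BH-11: −75a + 253b = 72.
Solving gives a = −0.95240, b = 0.00225.
Then c = 478 − a·526 − b·46 = 978.86.
At (177, 340): z_contact = −168.57 + 0.77 + 978.86 = 811.05 m.
Depth below ground = 909.7 − 811.05 = 98.7 m.

98.7 m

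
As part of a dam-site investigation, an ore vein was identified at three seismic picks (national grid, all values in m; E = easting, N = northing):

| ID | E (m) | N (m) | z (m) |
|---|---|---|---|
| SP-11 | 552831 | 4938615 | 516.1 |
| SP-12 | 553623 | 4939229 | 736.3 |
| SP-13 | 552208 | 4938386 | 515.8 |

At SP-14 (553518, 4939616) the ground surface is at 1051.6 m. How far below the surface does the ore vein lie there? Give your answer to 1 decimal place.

Let the plane be z = a·E + b·N + c.
SP-12−SP-11: 792a + 614b = 220.2;  SP-13−SP-11: −623a − 229b = −0.3.
Solving gives a = −0.249766845, b = 0.680806745.
Then c = 516.1 − a·552831 − b·4938615 = −3223647.45.
At (553518, 4939616): z_contact = −138250.44 + 3362923.89 − 3223647.45 = 1026.00 m.
Depth below ground = 1051.6 − 1026.00 = 25.6 m.

25.6 m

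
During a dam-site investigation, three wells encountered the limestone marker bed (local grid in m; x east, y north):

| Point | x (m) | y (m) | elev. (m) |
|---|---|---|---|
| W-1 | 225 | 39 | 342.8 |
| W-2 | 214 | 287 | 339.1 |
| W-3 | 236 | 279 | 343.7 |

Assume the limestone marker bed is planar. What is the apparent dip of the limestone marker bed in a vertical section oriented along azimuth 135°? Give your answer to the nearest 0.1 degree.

8.6°

Let the plane be z = a·x + b·y + c.
W-2−W-1: −11a + 248b = −3.7;  W-3−W-1: 11a + 240b = 0.9.
Solving gives a = 0.20700, b = −0.00574.
Unit vector along 135° is (sin 135°, cos 135°) = (0.7071, -0.7071).
Slope in that direction = a·(0.7071) + b·(-0.7071) = 0.15043.
Apparent dip = arctan|0.15043| = 8.6° (true dip is 11.7°, so apparent ≤ true as expected).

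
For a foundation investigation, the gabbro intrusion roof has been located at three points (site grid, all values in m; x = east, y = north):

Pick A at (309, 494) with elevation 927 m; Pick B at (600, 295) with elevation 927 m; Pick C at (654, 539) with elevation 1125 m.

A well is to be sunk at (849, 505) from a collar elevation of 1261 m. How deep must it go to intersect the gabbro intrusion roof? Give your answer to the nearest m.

Let the plane be z = a·x + b·y + c.
Pick B−Pick A: 291a − 199b = 0;  Pick C−Pick A: 345a + 45b = 198.
Solving gives a = 0.48198, b = 0.70481.
Then c = 927 − a·309 − b·494 = 429.89.
At (849, 505): z_contact = 409.2 + 355.9 + 429.89 = 1195.0 m.
Depth below ground = 1261 − 1195.0 = 66 m.

66 m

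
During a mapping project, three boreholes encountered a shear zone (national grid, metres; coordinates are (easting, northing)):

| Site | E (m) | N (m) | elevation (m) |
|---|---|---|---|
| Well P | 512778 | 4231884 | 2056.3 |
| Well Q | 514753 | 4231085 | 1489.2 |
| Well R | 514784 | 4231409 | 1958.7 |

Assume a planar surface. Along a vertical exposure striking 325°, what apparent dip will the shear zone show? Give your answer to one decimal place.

45.0°

Two edge vectors: Well P→Well Q = (1975, -799, -567.1), Well P→Well R = (2006, -475, -97.6).
Normal n = (Well P→Well Q) × (Well P→Well R) = (-191390.1, -944842.6, 664669).
So ∂z/∂E = −n_x/n_z = 0.28795 and ∂z/∂N = −n_y/n_z = 1.42152.
Unit vector along 325° is (sin 325°, cos 325°) = (-0.5736, 0.8192).
Slope in that direction = a·(-0.5736) + b·(0.8192) = 0.99928.
Apparent dip = arctan|0.99928| = 45.0° (true dip is 55.4°, so apparent ≤ true as expected).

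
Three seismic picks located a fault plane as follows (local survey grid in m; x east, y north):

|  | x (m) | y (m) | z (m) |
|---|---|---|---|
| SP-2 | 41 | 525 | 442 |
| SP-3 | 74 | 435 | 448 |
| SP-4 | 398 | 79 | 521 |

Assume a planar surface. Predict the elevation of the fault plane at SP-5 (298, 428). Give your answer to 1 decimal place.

504.9 m

Two edge vectors: SP-2→SP-3 = (33, -90, 6), SP-2→SP-4 = (357, -446, 79).
Normal n = (SP-2→SP-3) × (SP-2→SP-4) = (-4434, -465, 17412).
So ∂z/∂x = −n_x/n_z = 0.25465 and ∂z/∂y = −n_y/n_z = 0.02671.
Intercept c from SP-2: 442 − 10.44 − 14.02 = 417.54.
At (298, 428): z = 75.9 + 11.4 + 417.54 = 504.9 m.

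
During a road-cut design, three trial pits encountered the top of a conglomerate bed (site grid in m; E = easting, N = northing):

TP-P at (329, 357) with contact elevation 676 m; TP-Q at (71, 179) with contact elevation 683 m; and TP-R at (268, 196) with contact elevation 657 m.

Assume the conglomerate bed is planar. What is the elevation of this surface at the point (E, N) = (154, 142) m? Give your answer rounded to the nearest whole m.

Let the plane be z = a·E + b·N + c.
TP-Q−TP-P: −258a − 178b = 7;  TP-R−TP-P: −61a − 161b = −19.
Solving gives a = −0.14697, b = 0.17370.
Then c = 676 − a·329 − b·357 = 662.34.
At (154, 142): z = −22.6 + 24.7 + 662.34 = 664.4 m.

664 m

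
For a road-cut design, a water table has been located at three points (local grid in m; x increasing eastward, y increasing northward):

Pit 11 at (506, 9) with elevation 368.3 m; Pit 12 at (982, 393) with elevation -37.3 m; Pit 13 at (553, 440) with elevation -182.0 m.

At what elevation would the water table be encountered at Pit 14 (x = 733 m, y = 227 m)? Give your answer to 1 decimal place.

Two edge vectors: Pit 11→Pit 12 = (476, 384, -405.6), Pit 11→Pit 13 = (47, 431, -550.3).
Normal n = (Pit 11→Pit 12) × (Pit 11→Pit 13) = (-36501.6, 242879.6, 187108).
So ∂z/∂x = −n_x/n_z = 0.19508 and ∂z/∂y = −n_y/n_z = −1.29807.
Intercept c from Pit 11: 368.3 − 98.71 + 11.68 = 281.27.
At (733, 227): z = 143.0 − 294.7 + 281.27 = 129.6 m.

129.6 m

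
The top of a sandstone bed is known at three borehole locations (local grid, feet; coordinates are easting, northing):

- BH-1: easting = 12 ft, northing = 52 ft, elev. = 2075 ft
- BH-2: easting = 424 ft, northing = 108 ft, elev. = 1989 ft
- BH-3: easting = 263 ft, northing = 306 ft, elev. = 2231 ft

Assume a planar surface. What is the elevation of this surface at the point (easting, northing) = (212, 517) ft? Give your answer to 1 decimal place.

2448.2 ft

Let the plane be z = a·easting + b·northing + c.
BH-2−BH-1: 412a + 56b = −86;  BH-3−BH-1: 251a + 254b = 156.
Solving gives a = −0.33756, b = 0.94774.
Then c = 2075 − a·12 − b·52 = 2029.77.
At (212, 517): z = −71.6 + 490.0 + 2029.77 = 2448.2 ft.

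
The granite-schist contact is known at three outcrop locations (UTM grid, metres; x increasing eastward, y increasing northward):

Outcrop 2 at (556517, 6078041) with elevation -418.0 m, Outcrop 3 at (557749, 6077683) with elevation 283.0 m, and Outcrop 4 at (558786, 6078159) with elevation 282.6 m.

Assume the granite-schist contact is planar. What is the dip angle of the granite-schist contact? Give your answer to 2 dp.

Two edge vectors: Outcrop 2→Outcrop 3 = (1232, -358, 701), Outcrop 2→Outcrop 4 = (2269, 118, 700.6).
Normal n = (Outcrop 2→Outcrop 3) × (Outcrop 2→Outcrop 4) = (-333532.8, 727429.8, 957678).
So ∂z/∂x = −n_x/n_z = 0.34827 and ∂z/∂y = −n_y/n_z = −0.75958.
Gradient magnitude |∇z| = √(a² + b²) = √(0.12129 + 0.57696) = 0.83561.
True dip = arctan(0.83561) = 39.88°, dipping toward NNW (azimuth ≈ 335°).

39.88°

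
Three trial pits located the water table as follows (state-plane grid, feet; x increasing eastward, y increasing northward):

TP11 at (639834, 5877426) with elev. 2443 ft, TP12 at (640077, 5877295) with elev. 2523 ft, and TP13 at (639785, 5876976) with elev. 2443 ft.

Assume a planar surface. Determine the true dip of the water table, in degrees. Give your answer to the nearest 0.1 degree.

17.4°

Two edge vectors: TP11→TP12 = (243, -131, 80), TP11→TP13 = (-49, -450, 0).
Normal n = (TP11→TP12) × (TP11→TP13) = (36000, -3920, -115769).
So ∂z/∂x = −n_x/n_z = 0.31096 and ∂z/∂y = −n_y/n_z = −0.03386.
Gradient magnitude |∇z| = √(a² + b²) = √(0.09670 + 0.00115) = 0.31280.
True dip = arctan(0.31280) = 17.4°, dipping toward W (azimuth ≈ 276°).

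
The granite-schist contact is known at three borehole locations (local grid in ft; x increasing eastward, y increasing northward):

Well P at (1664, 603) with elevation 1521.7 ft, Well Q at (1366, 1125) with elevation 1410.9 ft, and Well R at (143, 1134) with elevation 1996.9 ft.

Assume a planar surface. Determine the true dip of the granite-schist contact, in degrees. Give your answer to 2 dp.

Let the plane be z = a·x + b·y + c.
Well Q−Well P: −298a + 522b = −110.8;  Well R−Well P: −1521a + 531b = 475.2.
Solving gives a = −0.48274, b = −0.48785.
Gradient magnitude |∇z| = √(a² + b²) = √(0.23304 + 0.23800) = 0.68632.
True dip = arctan(0.68632) = 34.46°, dipping toward NE (azimuth ≈ 045°).

34.46°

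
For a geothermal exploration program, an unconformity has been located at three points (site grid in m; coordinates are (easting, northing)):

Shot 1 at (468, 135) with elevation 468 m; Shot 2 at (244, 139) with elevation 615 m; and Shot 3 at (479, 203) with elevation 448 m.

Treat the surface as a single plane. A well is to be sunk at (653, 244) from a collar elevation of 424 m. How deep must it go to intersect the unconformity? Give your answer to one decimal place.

98.5 m

Two edge vectors: Shot 1→Shot 2 = (-224, 4, 147), Shot 1→Shot 3 = (11, 68, -20).
Normal n = (Shot 1→Shot 2) × (Shot 1→Shot 3) = (-10076, -2863, -15276).
So ∂z/∂E = −n_x/n_z = −0.65960 and ∂z/∂N = −n_y/n_z = −0.18742.
Intercept c from Shot 1: 468 + 308.69 + 25.30 = 801.99.
At (653, 244): z_contact = −430.72 − 45.73 + 801.99 = 325.55 m.
Depth below ground = 424 − 325.55 = 98.5 m.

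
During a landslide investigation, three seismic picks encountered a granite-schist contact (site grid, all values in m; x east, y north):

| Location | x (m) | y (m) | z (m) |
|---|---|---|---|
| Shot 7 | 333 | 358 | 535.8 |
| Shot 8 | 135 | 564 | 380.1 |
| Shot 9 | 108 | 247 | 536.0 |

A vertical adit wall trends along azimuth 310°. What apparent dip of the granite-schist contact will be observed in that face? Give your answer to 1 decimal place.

27.6°

Two edge vectors: Shot 7→Shot 8 = (-198, 206, -155.7), Shot 7→Shot 9 = (-225, -111, 0.2).
Normal n = (Shot 7→Shot 8) × (Shot 7→Shot 9) = (-17241.5, 35072.1, 68328).
So ∂z/∂x = −n_x/n_z = 0.25233 and ∂z/∂y = −n_y/n_z = −0.51329.
Unit vector along 310° is (sin 310°, cos 310°) = (-0.7660, 0.6428).
Slope in that direction = a·(-0.7660) + b·(0.6428) = −0.52324.
Apparent dip = arctan|0.52324| = 27.6° (true dip is 29.8°, so apparent ≤ true as expected).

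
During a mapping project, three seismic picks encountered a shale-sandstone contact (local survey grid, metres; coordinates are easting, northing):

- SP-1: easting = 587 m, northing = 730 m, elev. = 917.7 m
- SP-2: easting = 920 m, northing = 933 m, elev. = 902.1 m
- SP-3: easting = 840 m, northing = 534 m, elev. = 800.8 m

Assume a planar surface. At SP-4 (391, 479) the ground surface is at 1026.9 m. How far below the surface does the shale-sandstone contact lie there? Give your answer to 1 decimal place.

139.5 m

Two edge vectors: SP-1→SP-2 = (333, 203, -15.6), SP-1→SP-3 = (253, -196, -116.9).
Normal n = (SP-1→SP-2) × (SP-1→SP-3) = (-26788.3, 34980.9, -116627).
So ∂z/∂easting = −n_x/n_z = −0.22969 and ∂z/∂northing = −n_y/n_z = 0.29994.
Intercept c from SP-1: 917.7 + 134.83 − 218.95 = 833.57.
At (391, 479): z_contact = −89.81 + 143.67 + 833.57 = 887.44 m.
Depth below ground = 1026.9 − 887.44 = 139.5 m.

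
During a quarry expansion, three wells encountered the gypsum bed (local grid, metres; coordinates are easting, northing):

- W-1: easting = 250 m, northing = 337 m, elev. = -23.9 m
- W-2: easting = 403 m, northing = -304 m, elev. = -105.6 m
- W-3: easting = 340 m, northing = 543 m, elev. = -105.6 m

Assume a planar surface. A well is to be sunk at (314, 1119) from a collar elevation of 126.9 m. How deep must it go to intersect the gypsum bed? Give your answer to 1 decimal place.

Let the plane be z = a·easting + b·northing + c.
W-2−W-1: 153a − 641b = −81.7;  W-3−W-1: 90a + 206b = −81.7.
Solving gives a = −0.775714, b = −0.057698.
Then c = -23.9 − a·250 − b·337 = 189.47.
At (314, 1119): z_contact = −243.57 − 64.56 + 189.47 = -118.67 m.
Depth below ground = 126.9 − (-118.67) = 245.6 m.

245.6 m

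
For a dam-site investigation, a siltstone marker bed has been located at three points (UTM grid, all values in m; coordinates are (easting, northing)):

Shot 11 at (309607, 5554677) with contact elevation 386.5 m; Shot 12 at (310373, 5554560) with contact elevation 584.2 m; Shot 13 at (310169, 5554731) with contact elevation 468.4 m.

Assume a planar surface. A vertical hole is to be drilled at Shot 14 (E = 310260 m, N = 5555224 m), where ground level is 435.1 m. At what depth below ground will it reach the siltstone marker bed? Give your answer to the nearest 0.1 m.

Two edge vectors: Shot 11→Shot 12 = (766, -117, 197.7), Shot 11→Shot 13 = (562, 54, 81.9).
Normal n = (Shot 11→Shot 12) × (Shot 11→Shot 13) = (-20258.1, 48372, 107118).
So ∂z/∂E = −n_x/n_z = 0.189119476 and ∂z/∂N = −n_y/n_z = −0.451576766.
Intercept c from Shot 11: 386.5 − 58552.71 + 2508363.07 = 2450196.86.
At (310260, 5555224): z_contact = 58676.21 − 2508610.09 + 2450196.86 = 262.98 m.
Depth below ground = 435.1 − 262.98 = 172.1 m.

172.1 m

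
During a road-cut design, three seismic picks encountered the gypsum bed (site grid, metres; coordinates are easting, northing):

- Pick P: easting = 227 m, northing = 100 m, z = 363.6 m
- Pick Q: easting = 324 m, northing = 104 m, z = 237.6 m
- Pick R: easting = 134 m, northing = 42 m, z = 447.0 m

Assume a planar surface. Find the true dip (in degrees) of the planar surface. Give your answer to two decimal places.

56.25°

Let the plane be z = a·easting + b·northing + c.
Pick Q−Pick P: 97a + 4b = −126;  Pick R−Pick P: −93a − 58b = 83.4.
Solving gives a = −1.32745, b = 0.69056.
Gradient magnitude |∇z| = √(a² + b²) = √(1.76211 + 0.47687) = 1.49632.
True dip = arctan(1.49632) = 56.25°, dipping toward ESE (azimuth ≈ 117°).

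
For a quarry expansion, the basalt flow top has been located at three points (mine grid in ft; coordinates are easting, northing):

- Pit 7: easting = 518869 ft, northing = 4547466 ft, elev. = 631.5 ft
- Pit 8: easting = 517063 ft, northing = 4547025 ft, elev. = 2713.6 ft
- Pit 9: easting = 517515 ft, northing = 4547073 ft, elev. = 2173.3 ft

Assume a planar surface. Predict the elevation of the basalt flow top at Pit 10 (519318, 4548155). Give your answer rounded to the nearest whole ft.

292 ft

Let the plane be z = a·easting + b·northing + c.
Pit 8−Pit 7: −1806a − 441b = 2082.1;  Pit 9−Pit 7: −1354a − 393b = 1541.8.
Solving gives a = −1.22804144, b = 0.30780690.
Then c = 631.5 − a·518869 − b·4547466 = −761917.26.
At (519318, 4548155): z = −637744.0 + 1399953.5 − 761917.26 = 292.2 ft.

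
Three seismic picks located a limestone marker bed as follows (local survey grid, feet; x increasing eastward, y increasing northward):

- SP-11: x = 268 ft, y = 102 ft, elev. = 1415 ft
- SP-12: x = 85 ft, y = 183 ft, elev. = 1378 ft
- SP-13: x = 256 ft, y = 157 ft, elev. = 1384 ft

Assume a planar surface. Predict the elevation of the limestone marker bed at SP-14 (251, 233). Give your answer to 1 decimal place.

Two edge vectors: SP-11→SP-12 = (-183, 81, -37), SP-11→SP-13 = (-12, 55, -31).
Normal n = (SP-11→SP-12) × (SP-11→SP-13) = (-476, -5229, -9093).
So ∂z/∂x = −n_x/n_z = −0.05235 and ∂z/∂y = −n_y/n_z = −0.57506.
Intercept c from SP-11: 1415 + 14.03 + 58.66 = 1487.69.
At (251, 233): z = −13.1 − 134.0 + 1487.69 = 1340.6 ft.

1340.6 ft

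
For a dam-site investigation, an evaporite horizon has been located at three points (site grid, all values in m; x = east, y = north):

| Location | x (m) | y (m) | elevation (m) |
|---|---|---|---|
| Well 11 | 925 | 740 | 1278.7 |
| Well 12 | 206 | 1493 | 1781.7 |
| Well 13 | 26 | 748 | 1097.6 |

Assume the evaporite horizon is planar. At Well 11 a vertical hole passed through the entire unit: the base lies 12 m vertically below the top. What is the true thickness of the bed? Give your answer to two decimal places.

8.95 m

Let the plane be z = a·x + b·y + c.
Well 12−Well 11: −719a + 753b = 503;  Well 13−Well 11: −899a + 8b = −181.1.
Solving gives a = 0.20917, b = 0.86772.
|∇z| = √(a²+b²) = 0.89257, so dip δ = arctan(0.89257) = 41.75°.
True thickness = vertical thickness × cos δ = 12 × cos 41.75° = 8.95 m.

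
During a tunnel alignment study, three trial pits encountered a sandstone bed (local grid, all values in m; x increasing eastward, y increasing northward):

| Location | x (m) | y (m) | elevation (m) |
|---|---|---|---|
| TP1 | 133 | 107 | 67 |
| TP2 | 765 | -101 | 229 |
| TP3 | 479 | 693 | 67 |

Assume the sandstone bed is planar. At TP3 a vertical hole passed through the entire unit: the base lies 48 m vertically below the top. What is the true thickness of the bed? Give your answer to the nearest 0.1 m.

Let the plane be z = a·x + b·y + c.
TP2−TP1: 632a − 208b = 162;  TP3−TP1: 346a + 586b = 0.
Solving gives a = 0.21462, b = −0.12672.
|∇z| = √(a²+b²) = 0.24924, so dip δ = arctan(0.24924) = 14.00°.
True thickness = vertical thickness × cos δ = 48 × cos 14.00° = 46.6 m.

46.6 m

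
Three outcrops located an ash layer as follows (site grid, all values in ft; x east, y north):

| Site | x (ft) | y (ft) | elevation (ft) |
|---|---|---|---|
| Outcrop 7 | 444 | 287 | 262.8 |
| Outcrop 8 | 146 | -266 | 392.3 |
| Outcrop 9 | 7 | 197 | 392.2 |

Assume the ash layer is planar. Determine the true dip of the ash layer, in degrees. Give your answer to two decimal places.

16.23°

Let the plane be z = a·x + b·y + c.
Outcrop 8−Outcrop 7: −298a − 553b = 129.5;  Outcrop 9−Outcrop 7: −437a − 90b = 129.4.
Solving gives a = −0.27883, b = −0.08392.
Gradient magnitude |∇z| = √(a² + b²) = √(0.07774 + 0.00704) = 0.29118.
True dip = arctan(0.29118) = 16.23°, dipping toward ENE (azimuth ≈ 073°).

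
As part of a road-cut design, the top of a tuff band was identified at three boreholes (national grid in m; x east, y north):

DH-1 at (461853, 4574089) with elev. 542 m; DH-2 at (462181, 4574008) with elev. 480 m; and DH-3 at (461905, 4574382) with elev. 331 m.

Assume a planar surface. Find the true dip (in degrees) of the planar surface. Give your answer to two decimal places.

36.71°

Two edge vectors: DH-1→DH-2 = (328, -81, -62), DH-1→DH-3 = (52, 293, -211).
Normal n = (DH-1→DH-2) × (DH-1→DH-3) = (35257, 65984, 100316).
So ∂z/∂x = −n_x/n_z = −0.35146 and ∂z/∂y = −n_y/n_z = −0.65776.
Gradient magnitude |∇z| = √(a² + b²) = √(0.12352 + 0.43265) = 0.74577.
True dip = arctan(0.74577) = 36.71°, dipping toward NNE (azimuth ≈ 028°).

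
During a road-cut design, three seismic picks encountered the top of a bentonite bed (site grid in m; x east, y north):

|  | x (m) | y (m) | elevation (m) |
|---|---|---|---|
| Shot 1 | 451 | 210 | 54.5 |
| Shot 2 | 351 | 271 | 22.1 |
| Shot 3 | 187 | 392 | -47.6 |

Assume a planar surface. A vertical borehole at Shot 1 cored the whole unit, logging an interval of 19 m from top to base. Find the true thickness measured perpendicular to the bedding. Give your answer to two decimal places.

Let the plane be z = a·x + b·y + c.
Shot 2−Shot 1: −100a + 61b = −32.4;  Shot 3−Shot 1: −264a + 182b = −102.1.
Solving gives a = −0.15806, b = −0.79027.
|∇z| = √(a²+b²) = 0.80592, so dip δ = arctan(0.80592) = 38.87°.
True thickness = vertical thickness × cos δ = 19 × cos 38.87° = 14.79 m.

14.79 m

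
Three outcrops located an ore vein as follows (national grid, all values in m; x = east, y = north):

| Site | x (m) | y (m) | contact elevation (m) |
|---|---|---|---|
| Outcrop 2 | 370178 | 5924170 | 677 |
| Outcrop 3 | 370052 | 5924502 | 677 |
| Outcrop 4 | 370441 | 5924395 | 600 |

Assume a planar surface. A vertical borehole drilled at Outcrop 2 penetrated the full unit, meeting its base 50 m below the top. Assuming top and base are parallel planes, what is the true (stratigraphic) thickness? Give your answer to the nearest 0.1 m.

Let the plane be z = a·x + b·y + c.
Outcrop 3−Outcrop 2: −126a + 332b = 0;  Outcrop 4−Outcrop 2: 263a + 225b = −77.
Solving gives a = −0.22102, b = −0.08388.
|∇z| = √(a²+b²) = 0.23640, so dip δ = arctan(0.23640) = 13.30°.
True thickness = vertical thickness × cos δ = 50 × cos 13.30° = 48.7 m.

48.7 m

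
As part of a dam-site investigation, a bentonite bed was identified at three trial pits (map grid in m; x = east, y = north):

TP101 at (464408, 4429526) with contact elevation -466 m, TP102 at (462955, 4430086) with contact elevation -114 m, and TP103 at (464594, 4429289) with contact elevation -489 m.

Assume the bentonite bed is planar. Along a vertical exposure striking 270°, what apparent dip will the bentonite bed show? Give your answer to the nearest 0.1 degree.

Let the plane be z = a·x + b·y + c.
TP102−TP101: −1453a + 560b = 352;  TP103−TP101: 186a − 237b = −23.
Solving gives a = −0.29369, b = −0.13344.
Unit vector along 270° is (sin 270°, cos 270°) = (-1.0000, -0.0000).
Slope in that direction = a·(-1.0000) + b·(-0.0000) = 0.29369.
Apparent dip = arctan|0.29369| = 16.4° (true dip is 17.9°, so apparent ≤ true as expected).

16.4°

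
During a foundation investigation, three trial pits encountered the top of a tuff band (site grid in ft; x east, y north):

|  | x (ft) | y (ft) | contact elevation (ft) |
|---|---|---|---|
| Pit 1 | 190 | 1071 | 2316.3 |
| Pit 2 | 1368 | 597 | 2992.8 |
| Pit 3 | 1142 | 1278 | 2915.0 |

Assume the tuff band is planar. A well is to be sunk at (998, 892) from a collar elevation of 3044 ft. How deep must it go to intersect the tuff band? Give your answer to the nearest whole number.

Let the plane be z = a·x + b·y + c.
Pit 2−Pit 1: 1178a − 474b = 676.5;  Pit 3−Pit 1: 952a + 207b = 598.7.
Solving gives a = 0.60973, b = 0.08810.
Then c = 2316.3 − a·190 − b·1071 = 2106.09.
At (998, 892): z_contact = 608.5 + 78.6 + 2106.09 = 2793.2 ft.
Depth below ground = 3044 − 2793.2 = 251 ft.

251 ft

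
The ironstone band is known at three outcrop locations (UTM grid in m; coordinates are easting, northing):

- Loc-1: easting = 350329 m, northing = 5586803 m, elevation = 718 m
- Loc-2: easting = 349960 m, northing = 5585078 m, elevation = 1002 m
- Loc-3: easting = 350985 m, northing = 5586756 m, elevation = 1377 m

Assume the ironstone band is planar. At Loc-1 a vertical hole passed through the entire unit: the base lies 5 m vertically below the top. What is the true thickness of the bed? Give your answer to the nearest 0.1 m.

3.5 m

Let the plane be z = a·easting + b·northing + c.
Loc-2−Loc-1: −369a − 1725b = 284;  Loc-3−Loc-1: 656a − 47b = 659.
Solving gives a = 0.97779, b = −0.37380.
|∇z| = √(a²+b²) = 1.04681, so dip δ = arctan(1.04681) = 46.31°.
True thickness = vertical thickness × cos δ = 5 × cos 46.31° = 3.5 m.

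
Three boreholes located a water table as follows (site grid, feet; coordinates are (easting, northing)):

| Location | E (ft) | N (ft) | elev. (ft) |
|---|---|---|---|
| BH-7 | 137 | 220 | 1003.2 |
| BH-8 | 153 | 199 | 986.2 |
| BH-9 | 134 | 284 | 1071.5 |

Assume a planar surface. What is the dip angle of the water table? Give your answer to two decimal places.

48.80°

Two edge vectors: BH-7→BH-8 = (16, -21, -17), BH-7→BH-9 = (-3, 64, 68.3).
Normal n = (BH-7→BH-8) × (BH-7→BH-9) = (-346.3, -1041.8, 961).
So ∂z/∂E = −n_x/n_z = 0.36035 and ∂z/∂N = −n_y/n_z = 1.08408.
Gradient magnitude |∇z| = √(a² + b²) = √(0.12985 + 1.17523) = 1.14240.
True dip = arctan(1.14240) = 48.80°, dipping toward SSW (azimuth ≈ 198°).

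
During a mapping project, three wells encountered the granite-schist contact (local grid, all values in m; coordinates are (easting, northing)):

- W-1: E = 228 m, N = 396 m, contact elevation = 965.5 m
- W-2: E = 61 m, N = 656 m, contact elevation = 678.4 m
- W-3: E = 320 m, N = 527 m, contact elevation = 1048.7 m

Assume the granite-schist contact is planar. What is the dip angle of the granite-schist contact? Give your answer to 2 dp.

52.90°

Let the plane be z = a·E + b·N + c.
W-2−W-1: −167a + 260b = −287.1;  W-3−W-1: 92a + 131b = 83.2.
Solving gives a = 1.29358, b = −0.27335.
Gradient magnitude |∇z| = √(a² + b²) = √(1.67335 + 0.07472) = 1.32215.
True dip = arctan(1.32215) = 52.90°, dipping toward WNW (azimuth ≈ 282°).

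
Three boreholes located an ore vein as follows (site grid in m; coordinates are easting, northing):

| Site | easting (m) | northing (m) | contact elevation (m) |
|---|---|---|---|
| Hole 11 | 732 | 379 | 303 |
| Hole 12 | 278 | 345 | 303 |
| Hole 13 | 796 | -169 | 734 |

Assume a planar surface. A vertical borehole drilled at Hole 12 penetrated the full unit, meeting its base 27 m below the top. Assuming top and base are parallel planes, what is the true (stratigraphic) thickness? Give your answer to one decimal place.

21.3 m

Two edge vectors: Hole 11→Hole 12 = (-454, -34, 0), Hole 11→Hole 13 = (64, -548, 431).
Normal n = (Hole 11→Hole 12) × (Hole 11→Hole 13) = (-14654, 195674, 250968).
So ∂z/∂easting = −n_x/n_z = 0.05839 and ∂z/∂northing = −n_y/n_z = −0.77968.
|∇z| = √(a²+b²) = 0.78186, so dip δ = arctan(0.78186) = 38.02°.
True thickness = vertical thickness × cos δ = 27 × cos 38.02° = 21.3 m.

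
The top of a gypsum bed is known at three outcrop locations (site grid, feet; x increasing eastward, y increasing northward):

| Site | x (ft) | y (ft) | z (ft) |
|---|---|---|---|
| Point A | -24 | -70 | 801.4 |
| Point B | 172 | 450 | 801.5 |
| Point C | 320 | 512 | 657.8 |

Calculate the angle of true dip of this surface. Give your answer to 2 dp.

Let the plane be z = a·x + b·y + c.
Point B−Point A: 196a + 520b = 0.1;  Point C−Point A: 344a + 582b = −143.6.
Solving gives a = −1.15310, b = 0.43482.
Gradient magnitude |∇z| = √(a² + b²) = √(1.32964 + 0.18907) = 1.23236.
True dip = arctan(1.23236) = 50.94°, dipping toward ESE (azimuth ≈ 111°).

50.94°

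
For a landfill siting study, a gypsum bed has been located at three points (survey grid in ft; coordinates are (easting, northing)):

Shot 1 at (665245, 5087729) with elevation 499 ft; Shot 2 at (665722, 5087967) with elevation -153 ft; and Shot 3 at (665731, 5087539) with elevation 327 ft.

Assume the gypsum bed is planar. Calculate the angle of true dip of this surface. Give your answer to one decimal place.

54.3°

Two edge vectors: Shot 1→Shot 2 = (477, 238, -652), Shot 1→Shot 3 = (486, -190, -172).
Normal n = (Shot 1→Shot 2) × (Shot 1→Shot 3) = (-164816, -234828, -206298).
So ∂z/∂E = −n_x/n_z = −0.79892 and ∂z/∂N = −n_y/n_z = −1.13830.
Gradient magnitude |∇z| = √(a² + b²) = √(0.63828 + 1.29572) = 1.39068.
True dip = arctan(1.39068) = 54.3°, dipping toward NE (azimuth ≈ 035°).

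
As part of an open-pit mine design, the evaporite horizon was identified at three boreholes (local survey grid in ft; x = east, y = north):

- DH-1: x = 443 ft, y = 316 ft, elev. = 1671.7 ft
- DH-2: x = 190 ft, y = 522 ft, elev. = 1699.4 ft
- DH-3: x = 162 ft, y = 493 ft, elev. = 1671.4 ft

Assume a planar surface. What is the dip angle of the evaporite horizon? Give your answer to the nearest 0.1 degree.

Two edge vectors: DH-1→DH-2 = (-253, 206, 27.7), DH-1→DH-3 = (-281, 177, -0.3).
Normal n = (DH-1→DH-2) × (DH-1→DH-3) = (-4964.7, -7859.6, 13105).
So ∂z/∂x = −n_x/n_z = 0.37884 and ∂z/∂y = −n_y/n_z = 0.59974.
Gradient magnitude |∇z| = √(a² + b²) = √(0.14352 + 0.35969) = 0.70937.
True dip = arctan(0.70937) = 35.4°, dipping toward SSW (azimuth ≈ 212°).

35.4°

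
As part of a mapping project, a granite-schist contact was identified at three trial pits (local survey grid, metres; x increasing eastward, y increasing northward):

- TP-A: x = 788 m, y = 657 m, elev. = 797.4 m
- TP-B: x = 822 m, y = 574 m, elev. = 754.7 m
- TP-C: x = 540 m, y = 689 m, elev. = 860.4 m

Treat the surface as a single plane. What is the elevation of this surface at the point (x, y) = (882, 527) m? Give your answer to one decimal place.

722.4 m

Two edge vectors: TP-A→TP-B = (34, -83, -42.7), TP-A→TP-C = (-248, 32, 63).
Normal n = (TP-A→TP-B) × (TP-A→TP-C) = (-3862.6, 8447.6, -19496).
So ∂z/∂x = −n_x/n_z = −0.19812 and ∂z/∂y = −n_y/n_z = 0.43330.
Intercept c from TP-A: 797.4 + 156.12 − 284.68 = 668.84.
At (882, 527): z = −174.7 + 228.3 + 668.84 = 722.4 m.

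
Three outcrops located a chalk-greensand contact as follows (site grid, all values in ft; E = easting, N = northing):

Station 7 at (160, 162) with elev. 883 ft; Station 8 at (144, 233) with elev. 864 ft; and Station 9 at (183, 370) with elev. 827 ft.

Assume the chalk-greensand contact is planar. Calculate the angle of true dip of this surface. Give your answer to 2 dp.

Let the plane be z = a·E + b·N + c.
Station 8−Station 7: −16a + 71b = −19;  Station 9−Station 7: 23a + 208b = −56.
Solving gives a = −0.00484, b = −0.26870.
Gradient magnitude |∇z| = √(a² + b²) = √(0.00002 + 0.07220) = 0.26874.
True dip = arctan(0.26874) = 15.04°, dipping toward N (azimuth ≈ 001°).

15.04°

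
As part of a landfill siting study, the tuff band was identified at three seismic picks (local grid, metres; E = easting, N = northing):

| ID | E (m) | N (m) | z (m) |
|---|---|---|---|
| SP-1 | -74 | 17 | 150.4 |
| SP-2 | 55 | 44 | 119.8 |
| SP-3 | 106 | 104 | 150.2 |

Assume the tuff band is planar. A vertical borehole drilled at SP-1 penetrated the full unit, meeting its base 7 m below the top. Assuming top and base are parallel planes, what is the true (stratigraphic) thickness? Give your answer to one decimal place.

Let the plane be z = a·E + b·N + c.
SP-2−SP-1: 129a + 27b = −30.6;  SP-3−SP-1: 180a + 87b = −0.2.
Solving gives a = −0.41754, b = 0.86157.
|∇z| = √(a²+b²) = 0.95742, so dip δ = arctan(0.95742) = 43.75°.
True thickness = vertical thickness × cos δ = 7 × cos 43.75° = 5.1 m.

5.1 m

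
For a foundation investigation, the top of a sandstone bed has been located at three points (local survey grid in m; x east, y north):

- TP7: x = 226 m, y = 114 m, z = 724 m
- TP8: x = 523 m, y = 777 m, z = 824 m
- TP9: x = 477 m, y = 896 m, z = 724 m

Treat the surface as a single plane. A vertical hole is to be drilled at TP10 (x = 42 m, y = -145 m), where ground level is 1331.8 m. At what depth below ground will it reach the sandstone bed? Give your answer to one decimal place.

Two edge vectors: TP7→TP8 = (297, 663, 100), TP7→TP9 = (251, 782, 0).
Normal n = (TP7→TP8) × (TP7→TP9) = (-78200, 25100, 65841).
So ∂z/∂x = −n_x/n_z = 1.18771 and ∂z/∂y = −n_y/n_z = −0.38122.
Intercept c from TP7: 724 − 268.42 + 43.46 = 499.04.
At (42, -145): z_contact = 49.88 + 55.28 + 499.04 = 604.20 m.
Depth below ground = 1331.8 − 604.20 = 727.6 m.

727.6 m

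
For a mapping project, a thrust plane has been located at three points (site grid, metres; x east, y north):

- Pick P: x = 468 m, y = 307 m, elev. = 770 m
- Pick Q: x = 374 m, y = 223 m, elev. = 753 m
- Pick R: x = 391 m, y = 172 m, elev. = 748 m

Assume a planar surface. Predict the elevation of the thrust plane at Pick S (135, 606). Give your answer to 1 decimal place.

782.6 m

Two edge vectors: Pick P→Pick Q = (-94, -84, -17), Pick P→Pick R = (-77, -135, -22).
Normal n = (Pick P→Pick Q) × (Pick P→Pick R) = (-447, -759, 6222).
So ∂z/∂x = −n_x/n_z = 0.07184 and ∂z/∂y = −n_y/n_z = 0.12199.
Intercept c from Pick P: 770 − 33.62 − 37.45 = 698.93.
At (135, 606): z = 9.7 + 73.9 + 698.93 = 782.6 m.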